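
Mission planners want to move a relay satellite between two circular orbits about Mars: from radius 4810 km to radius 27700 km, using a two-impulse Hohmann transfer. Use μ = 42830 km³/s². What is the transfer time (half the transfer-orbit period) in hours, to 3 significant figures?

Transfer-ellipse semi-major axis a_t = (r₁ + r₂)/2 = (4810 + 27700)/2 = 16255 km.
Transfer time t = π√(a_t³/μ) = π√((16255)³ / 42830) = 31460 s.
Converting: 31460 s ÷ 3600 s/hour = 8.74 hours.

t = 8.74 hours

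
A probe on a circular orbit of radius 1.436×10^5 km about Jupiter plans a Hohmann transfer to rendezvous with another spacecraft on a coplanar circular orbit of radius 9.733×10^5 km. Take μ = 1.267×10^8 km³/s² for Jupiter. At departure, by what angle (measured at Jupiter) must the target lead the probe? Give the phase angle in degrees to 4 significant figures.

φ = 101.8°

Semi-major axis of the transfer orbit: a_t = (1.436×10^5 + 9.733×10^5)/2 = 5.5845×10^5 km.
Transfer time t = π√(a_t³/μ) = 1.165×10^5 s.
The target's mean motion on its circular orbit is ω₂ = √(μ/r₂³) = 1.172×10^-5 rad/s.
Angle swept by the target during transfer: ω₂·t = 1.3654 rad = 78.23°.
The probe traverses 180° on the transfer ellipse, so the target must lead by 180° − 78.23° = 101.8°.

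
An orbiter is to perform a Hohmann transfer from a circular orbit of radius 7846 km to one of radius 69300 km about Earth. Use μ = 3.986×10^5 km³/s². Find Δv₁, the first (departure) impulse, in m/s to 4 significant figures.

The Hohmann ellipse has a_t = (r₁ + r₂)/2 = 38573 km.
On the circular orbit at r = 7846 km, v_c = √(μ/r) = 7.128 km/s.
Transfer-orbit speed at the same r (vis-viva, a = a_t): v_t = √[μ(2/r − 1/a_t)] = 9.554 km/s.
Δv₁ = |v_t − v_c| = |9.554 − 7.128| = 2.426 km/s.

Δv₁ = 2426 m/s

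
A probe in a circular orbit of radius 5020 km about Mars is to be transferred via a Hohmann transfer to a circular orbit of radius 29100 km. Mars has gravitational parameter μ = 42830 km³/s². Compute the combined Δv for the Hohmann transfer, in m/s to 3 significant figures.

The Hohmann ellipse has a_t = (r₁ + r₂)/2 = 17060 km.
At r₁ the circular-orbit speed is v₁ = √(μ/r₁) = 2.92094 km/s.
Transfer-orbit speed at r₁ (vis-viva equation): v_p = √[μ(2/r₁ − 1/a_t)] = 3.81486 km/s.
First burn Δv₁ = |v_p − v₁| = 0.8939 km/s.
At r₂, v₂ = √(μ/r₂) = 1.2132 km/s.
Transfer-orbit speed at r₂: v_a = √[μ(2/r₂ − 1/a_t)] = 0.65810 km/s.
Second burn Δv₂ = |v₂ − v_a| = 0.5551 km/s.
Total Δv = Δv₁ + Δv₂ = 1.449 km/s.

Δv = 1450 m/s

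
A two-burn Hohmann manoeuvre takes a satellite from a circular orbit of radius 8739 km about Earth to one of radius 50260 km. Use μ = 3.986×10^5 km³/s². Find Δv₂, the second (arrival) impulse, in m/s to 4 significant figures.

Δv₂ = 1283 m/s

Semi-major axis of the transfer orbit: a_t = (8739 + 50260)/2 = 29499.5 km.
On the circular orbit at r = 50260 km, v_c = √(μ/r) = 2.816 km/s.
Transfer-orbit speed at the same r (vis-viva, a = a_t): v_t = √[μ(2/r − 1/a_t)] = 1.533 km/s.
Δv₂ = |v_t − v_c| = |1.533 − 2.816| = 1.283 km/s.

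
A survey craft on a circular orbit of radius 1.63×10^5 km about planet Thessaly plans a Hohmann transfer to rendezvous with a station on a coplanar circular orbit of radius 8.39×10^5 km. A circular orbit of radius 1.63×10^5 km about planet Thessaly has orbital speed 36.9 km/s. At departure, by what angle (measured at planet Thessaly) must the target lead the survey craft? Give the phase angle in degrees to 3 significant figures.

From the circular-orbit relation v² = μ/r at r = 1.63×10^5 km: μ = v²r = (36.9)² × 1.63×10^5 = 2.21942×10^8 km³/s².
The Hohmann ellipse has a_t = (r₁ + r₂)/2 = 5.010×10^5 km.
The half-period of the transfer ellipse is t = π√(a_t³/μ) = 74780 s.
The target's mean motion on its circular orbit is ω₂ = √(μ/r₂³) = 1.9386×10^-5 rad/s.
Angle swept by the target during transfer: ω₂·t = 1.4497 rad = 83.06°.
The survey craft traverses 180° on the transfer ellipse, so the target must lead by 180° − 83.06° = 96.9°.

φ = 96.9°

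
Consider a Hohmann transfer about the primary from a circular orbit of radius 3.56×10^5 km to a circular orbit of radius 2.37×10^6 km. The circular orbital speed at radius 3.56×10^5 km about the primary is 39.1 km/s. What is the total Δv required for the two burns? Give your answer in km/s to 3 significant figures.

Δv = 19.9 km/s

From the circular-orbit relation v² = μ/r at r = 3.56×10^5 km: μ = v²r = (39.1)² × 3.56×10^5 = 5.44256×10^8 km³/s².
Semi-major axis of the transfer orbit: a_t = (3.560×10^5 + 2.370×10^6)/2 = 1.363×10^6 km.
Circular speed at r₁: v₁ = √(μ/r₁) = √(5.44256×10^8/3.560×10^5) = 39.10 km/s.
Transfer-orbit speed at r₁ (vis-viva): v_p = √[μ(2/r₁ − 1/a_t)] = 51.56 km/s.
First burn Δv₁ = |v_p − v₁| = 12.46 km/s.
At r₂, v₂ = √(μ/r₂) = 15.154 km/s.
Transfer-orbit speed at r₂: v_a = √[μ(2/r₂ − 1/a_t)] = 7.7447 km/s.
Second burn Δv₂ = |v₂ − v_a| = 7.409 km/s.
Δv = Δv₁ + Δv₂ = 12.46 + 7.409 = 19.87 km/s.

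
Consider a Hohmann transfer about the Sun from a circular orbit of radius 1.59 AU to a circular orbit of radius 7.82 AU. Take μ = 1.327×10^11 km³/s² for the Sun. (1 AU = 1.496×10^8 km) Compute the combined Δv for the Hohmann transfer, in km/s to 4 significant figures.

Δv = 11.29 km/s

In km: r₁ = 1.59 × 1.496×10^8 = 2.37864×10^8 km; r₂ = 7.82 × 1.496×10^8 = 1.169872×10^9 km.
The Hohmann ellipse has a_t = (r₁ + r₂)/2 = 7.03868×10^8 km.
At r₁ the circular-orbit speed is v₁ = √(μ/r₁) = 23.620 km/s.
On the transfer ellipse at r₁, vis-viva equation gives v_p = √[μ(2/r₁ − 1/a_t)] = 30.451 km/s.
First burn Δv₁ = |v_p − v₁| = 6.831 km/s.
Circular speed at r₂: v₂ = √(μ/r₂) = 10.65 km/s.
Transfer-orbit speed at r₂: v_a = √[μ(2/r₂ − 1/a_t)] = 6.191 km/s.
Second burn Δv₂ = |v₂ − v_a| = 4.459 km/s.
Total Δv = Δv₁ + Δv₂ = 11.29 km/s.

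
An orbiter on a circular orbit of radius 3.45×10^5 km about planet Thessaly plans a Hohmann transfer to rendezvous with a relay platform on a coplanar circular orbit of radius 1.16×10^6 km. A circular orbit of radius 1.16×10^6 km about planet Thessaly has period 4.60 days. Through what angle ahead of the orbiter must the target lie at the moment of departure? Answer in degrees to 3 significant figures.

From Kepler's third law T² = 4π²r³/μ at r = 1.16×10^6 km, T = 4.60 days = 4.60 × 86400 s = 3.9744×10^5 s: μ = 4π²r³/T² = 3.90113×10^8 km³/s².
Transfer-ellipse semi-major axis a_t = (r₁ + r₂)/2 = (3.450×10^5 + 1.160×10^6)/2 = 7.525×10^5 km.
Transfer time t = π√(a_t³/μ) = 1.03828×10^5 s.
The target's mean motion on its circular orbit is ω₂ = √(μ/r₂³) = 1.58091×10^-5 rad/s.
Angle swept by the target during transfer: ω₂·t = 1.64143 rad = 94.047°.
Arrival is 180° from departure on the ellipse, so φ = 180° − 94.047° = 86.0°.

φ = 86.0°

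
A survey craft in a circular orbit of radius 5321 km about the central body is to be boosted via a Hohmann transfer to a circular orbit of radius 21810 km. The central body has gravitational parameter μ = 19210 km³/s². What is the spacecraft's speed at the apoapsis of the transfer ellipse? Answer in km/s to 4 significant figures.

v = 0.5878 km/s

Semi-major axis of the transfer orbit: a_t = (5321 + 21810)/2 = 13565.5 km.
At apoapsis, r = 21810 km.
Applying v² = μ(2/r − 1/a_t): v = 0.5878 km/s.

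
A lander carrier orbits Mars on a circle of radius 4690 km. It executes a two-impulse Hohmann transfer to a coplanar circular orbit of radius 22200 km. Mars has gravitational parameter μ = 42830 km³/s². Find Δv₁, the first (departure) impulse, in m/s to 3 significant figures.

The Hohmann ellipse has a_t = (r₁ + r₂)/2 = 13445 km.
On the circular orbit at r = 4690 km, v_c = √(μ/r) = 3.02195 km/s.
Transfer-orbit speed at the same r (vis-viva, a = a_t): v_t = √[μ(2/r − 1/a_t)] = 3.88315 km/s.
Δv₁ = |v_t − v_c| = |3.88315 − 3.02195| = 0.8612 km/s.

Δv₁ = 861 m/s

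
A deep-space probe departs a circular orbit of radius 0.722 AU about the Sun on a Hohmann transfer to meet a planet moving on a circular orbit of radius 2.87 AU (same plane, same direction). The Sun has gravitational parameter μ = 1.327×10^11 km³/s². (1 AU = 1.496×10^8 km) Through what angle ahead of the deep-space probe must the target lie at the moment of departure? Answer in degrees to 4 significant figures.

φ = 90.89°

In km: r₁ = 0.722 × 1.496×10^8 = 1.080112×10^8 km; r₂ = 2.87 × 1.496×10^8 = 4.29352×10^8 km.
Transfer-ellipse semi-major axis a_t = (r₁ + r₂)/2 = (1.080112×10^8 + 4.29352×10^8)/2 = 2.686816×10^8 km.
Transfer time t = π√(a_t³/μ) = 3.7981×10^7 s.
Target angular speed ω₂ = √(μ/r₂³) = 4.0946×10^-8 rad/s.
Angle swept by the target during transfer: ω₂·t = 1.5552 rad = 89.11°.
Arrival is 180° from departure on the ellipse, so φ = 180° − 89.11° = 90.89°.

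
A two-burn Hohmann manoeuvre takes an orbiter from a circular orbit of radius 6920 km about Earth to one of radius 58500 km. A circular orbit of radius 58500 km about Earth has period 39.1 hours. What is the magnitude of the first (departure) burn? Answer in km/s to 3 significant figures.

Δv₁ = 2.56 km/s

From Kepler's third law T² = 4π²r³/μ at r = 58500 km, T = 39.1 hours = 39.1 × 3600 s = 1.4076×10^5 s: μ = 4π²r³/T² = 3.98904×10^5 km³/s².
The Hohmann ellipse has a_t = (r₁ + r₂)/2 = 32710 km.
On the circular orbit at r = 6920 km, v_c = √(μ/r) = 7.59244 km/s.
Transfer-orbit speed at the same r (vis-viva, a = a_t): v_t = √[μ(2/r − 1/a_t)] = 10.1536 km/s.
Δv₁ = |v_t − v_c| = |10.1536 − 7.59244| = 2.561 km/s.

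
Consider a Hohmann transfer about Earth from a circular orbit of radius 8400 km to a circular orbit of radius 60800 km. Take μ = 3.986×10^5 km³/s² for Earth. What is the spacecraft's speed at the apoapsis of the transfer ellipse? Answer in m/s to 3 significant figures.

The Hohmann ellipse has a_t = (r₁ + r₂)/2 = 34600 km.
At apoapsis, r = 60800 km.
Vis-viva: v = √[μ(2/r − 1/a_t)] = √[3.986×10^5 × (2/60800 − 1/34600)] = 1.262 km/s.

v = 1260 m/s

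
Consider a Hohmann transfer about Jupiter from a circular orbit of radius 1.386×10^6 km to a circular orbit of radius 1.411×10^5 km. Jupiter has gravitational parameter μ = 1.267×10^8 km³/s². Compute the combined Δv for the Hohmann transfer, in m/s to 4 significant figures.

Semi-major axis of the transfer orbit: a_t = (1.386×10^6 + 1.411×10^5)/2 = 7.6355×10^5 km.
At r₁ the circular-orbit speed is v₁ = √(μ/r₁) = 9.561 km/s.
Transfer-orbit speed at r₁ (vis-viva): v_a = √[μ(2/r₁ − 1/a_t)] = 4.110 km/s.
First burn Δv₁ = |v_a − v₁| = 5.451 km/s.
At r₂, v₂ = √(μ/r₂) = 29.966 km/s.
Transfer-orbit speed at r₂: v_p = √[μ(2/r₂ − 1/a_t)] = 40.373 km/s.
Second burn Δv₂ = |v₂ − v_p| = 10.41 km/s.
Δv = Δv₁ + Δv₂ = 5.451 + 10.41 = 15.86 km/s.

Δv = 15860 m/s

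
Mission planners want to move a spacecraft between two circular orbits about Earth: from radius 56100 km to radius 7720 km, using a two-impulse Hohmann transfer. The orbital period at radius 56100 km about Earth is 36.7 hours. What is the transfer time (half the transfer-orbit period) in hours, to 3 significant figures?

From Kepler's third law T² = 4π²r³/μ at r = 56100 km, T = 36.7 hours = 36.7 × 3600 s = 1.3212×10^5 s: μ = 4π²r³/T² = 3.99311×10^5 km³/s².
The Hohmann ellipse has a_t = (r₁ + r₂)/2 = 31910 km.
Transfer time t = π√(a_t³/μ) = π√((31910)³ / 3.99311×10^5) = 28340 s.
Converting: 28340 s ÷ 3600 s/hour = 7.87 hours.

t = 7.87 hours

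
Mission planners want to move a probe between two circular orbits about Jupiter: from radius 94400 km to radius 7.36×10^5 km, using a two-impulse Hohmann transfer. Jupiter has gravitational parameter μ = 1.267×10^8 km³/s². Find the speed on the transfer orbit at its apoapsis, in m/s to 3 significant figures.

Semi-major axis of the transfer orbit: a_t = (94400 + 7.360×10^5)/2 = 4.152×10^5 km.
The apoapsis of the transfer ellipse is at r = 7.360×10^5 km.
Applying v² = μ(2/r − 1/a_t): v = 6.256 km/s.

v = 6260 m/s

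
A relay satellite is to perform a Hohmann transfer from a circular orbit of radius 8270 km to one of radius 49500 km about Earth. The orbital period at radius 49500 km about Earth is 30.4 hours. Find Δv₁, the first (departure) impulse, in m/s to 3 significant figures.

From Kepler's third law T² = 4π²r³/μ at r = 49500 km, T = 30.4 hours = 30.4 × 3600 s = 1.0944×10^5 s: μ = 4π²r³/T² = 3.99782×10^5 km³/s².
Transfer-ellipse semi-major axis a_t = (r₁ + r₂)/2 = (8270 + 49500)/2 = 28885 km.
On the circular orbit at r = 8270 km, v_c = √(μ/r) = 6.953 km/s.
Transfer-orbit speed at the same r (vis-viva, a = a_t): v_t = √[μ(2/r − 1/a_t)] = 9.102 km/s.
Δv₁ = |v_t − v_c| = |9.102 − 6.953| = 2.149 km/s.

Δv₁ = 2150 m/s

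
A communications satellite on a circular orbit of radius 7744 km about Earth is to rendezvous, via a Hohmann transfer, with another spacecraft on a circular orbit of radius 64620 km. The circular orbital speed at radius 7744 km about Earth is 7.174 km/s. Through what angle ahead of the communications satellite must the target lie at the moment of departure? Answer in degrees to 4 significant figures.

φ = 104.6°

From the circular-orbit relation v² = μ/r at r = 7744 km: μ = v²r = (7.174)² × 7744 = 3.98555×10^5 km³/s².
The Hohmann ellipse has a_t = (r₁ + r₂)/2 = 36182 km.
The half-period of the transfer ellipse is t = π√(a_t³/μ) = 34248.7 s.
The target's mean motion on its circular orbit is ω₂ = √(μ/r₂³) = 3.84321×10^-5 rad/s.
Angle swept by the target during transfer: ω₂·t = 1.31625 rad = 75.42°.
Arrival is 180° from departure on the ellipse, so φ = 180° − 75.42° = 104.6°.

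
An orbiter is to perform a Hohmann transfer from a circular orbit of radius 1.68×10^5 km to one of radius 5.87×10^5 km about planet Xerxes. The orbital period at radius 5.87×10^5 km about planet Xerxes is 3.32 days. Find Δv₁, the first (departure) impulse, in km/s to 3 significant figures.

From Kepler's third law T² = 4π²r³/μ at r = 5.87×10^5 km, T = 3.32 days = 3.32 × 86400 s = 2.86848×10^5 s: μ = 4π²r³/T² = 9.70444×10^7 km³/s².
Semi-major axis of the transfer orbit: a_t = (1.680×10^5 + 5.870×10^5)/2 = 3.775×10^5 km.
On the circular orbit at r = 1.680×10^5 km, v_c = √(μ/r) = 24.034 km/s.
Vis-viva on the transfer ellipse at r = 1.680×10^5 km gives v_t = √[μ(2/r − 1/a_t)] = 29.970 km/s.
Δv₁ = |v_t − v_c| = |29.970 − 24.034| = 5.936 km/s.

Δv₁ = 5.94 km/s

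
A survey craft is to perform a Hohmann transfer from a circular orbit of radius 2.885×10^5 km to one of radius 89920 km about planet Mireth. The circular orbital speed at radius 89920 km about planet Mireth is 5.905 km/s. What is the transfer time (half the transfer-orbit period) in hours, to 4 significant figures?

From the circular-orbit relation v² = μ/r at r = 89920 km: μ = v²r = (5.905)² × 89920 = 3.13542×10^6 km³/s².
Semi-major axis of the transfer orbit: a_t = (2.885×10^5 + 89920)/2 = 1.8921×10^5 km.
Half the transfer-orbit period gives t = π√(a_t³/μ) = 1.460×10^5 s.
Converting: 1.460×10^5 s ÷ 3600 s/hour = 40.56 hours.

t = 40.56 hours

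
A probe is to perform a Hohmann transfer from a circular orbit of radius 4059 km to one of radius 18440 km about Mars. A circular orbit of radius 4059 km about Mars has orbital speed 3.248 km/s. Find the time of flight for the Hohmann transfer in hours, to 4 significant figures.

t = 5.032 hours

From the circular-orbit relation v² = μ/r at r = 4059 km: μ = v²r = (3.248)² × 4059 = 42820.4 km³/s².
Semi-major axis of the transfer orbit: a_t = (4059 + 18440)/2 = 11249.5 km.
Half the transfer-orbit period gives t = π√(a_t³/μ) = 18114 s.
Converting: 18114 s ÷ 3600 s/hour = 5.032 hours.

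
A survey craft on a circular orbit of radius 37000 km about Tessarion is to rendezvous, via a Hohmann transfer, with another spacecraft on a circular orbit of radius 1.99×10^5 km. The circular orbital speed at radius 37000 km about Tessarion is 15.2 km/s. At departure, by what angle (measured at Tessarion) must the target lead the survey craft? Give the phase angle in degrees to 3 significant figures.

φ = 97.8°

From the circular-orbit relation v² = μ/r at r = 37000 km: μ = v²r = (15.2)² × 37000 = 8.54848×10^6 km³/s².
Transfer-ellipse semi-major axis a_t = (r₁ + r₂)/2 = (37000 + 1.990×10^5)/2 = 1.180×10^5 km.
The half-period of the transfer ellipse is t = π√(a_t³/μ) = 43550 s.
The target's mean motion on its circular orbit is ω₂ = √(μ/r₂³) = 3.294×10^-5 rad/s.
Angle swept by the target during transfer: ω₂·t = 1.4345 rad = 82.19°.
The survey craft traverses 180° on the transfer ellipse, so the target must lead by 180° − 82.19° = 97.8°.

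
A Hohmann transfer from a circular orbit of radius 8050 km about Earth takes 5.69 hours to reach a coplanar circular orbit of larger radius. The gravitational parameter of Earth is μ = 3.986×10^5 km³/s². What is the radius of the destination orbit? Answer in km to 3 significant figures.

r₂ = 43300 km

Transfer time t = 5.69 hours = 20484 s, and t = π√(a_t³/μ).
So a_t = (μ t²/π²)^(1/3) = (3.986×10^5 × (20484)² / π²)^(1/3) = 25686 km.
Since a_t = (r₁ + r₂)/2, r₂ = 2a_t − r₁ = 2×25686 − 8050 = 43322 km.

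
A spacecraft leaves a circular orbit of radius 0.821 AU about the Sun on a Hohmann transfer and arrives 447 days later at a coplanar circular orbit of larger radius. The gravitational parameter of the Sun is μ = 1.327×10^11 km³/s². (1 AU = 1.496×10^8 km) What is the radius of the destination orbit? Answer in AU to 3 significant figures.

In km: r₁ = 0.821 × 1.496×10^8 = 1.228216×10^8 km.
Transfer time t = 447 days = 3.86208×10^7 s, and t = π√(a_t³/μ).
So a_t = (μ t²/π²)^(1/3) = (1.327×10^11 × (3.86208×10^7)² / π²)^(1/3) = 2.7169×10^8 km.
Since a_t = (r₁ + r₂)/2, r₂ = 2a_t − r₁ = 2×2.7169×10^8 − 1.228216×10^8 = 4.205584×10^8 km.
In AU: r₂ = 4.205584×10^8 / 1.496×10^8 = 2.81 AU.

r₂ = 2.81 AU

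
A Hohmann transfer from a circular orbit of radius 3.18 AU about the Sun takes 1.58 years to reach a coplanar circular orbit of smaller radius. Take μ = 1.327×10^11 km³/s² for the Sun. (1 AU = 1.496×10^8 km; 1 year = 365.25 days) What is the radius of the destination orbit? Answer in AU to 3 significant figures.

r₂ = 1.13 AU

In km: r₁ = 3.18 × 1.496×10^8 = 4.75728×10^8 km.
Transfer time t = 1.58 years × 365.25 × 86400 s = 4.9861008×10^7 s, and t = π√(a_t³/μ).
So a_t = (μ t²/π²)^(1/3) = (1.327×10^11 × (4.9861008×10^7)² / π²)^(1/3) = 3.2213×10^8 km.
Since a_t = (r₁ + r₂)/2, r₂ = 2a_t − r₁ = 2×3.2213×10^8 − 4.75728×10^8 = 1.68532×10^8 km.
In AU: r₂ = 1.68532×10^8 / 1.496×10^8 = 1.13 AU.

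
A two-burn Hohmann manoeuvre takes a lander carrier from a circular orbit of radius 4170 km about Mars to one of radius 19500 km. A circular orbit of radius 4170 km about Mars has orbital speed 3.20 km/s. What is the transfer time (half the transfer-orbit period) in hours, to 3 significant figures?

t = 5.44 hours

From the circular-orbit relation v² = μ/r at r = 4170 km: μ = v²r = (3.20)² × 4170 = 42700.8 km³/s².
The Hohmann ellipse has a_t = (r₁ + r₂)/2 = 11835 km.
By Kepler's third law the transfer-orbit period is T = 2π√(a_t³/μ), so t = T/2 = 19570 s.
Converting: 19570 s ÷ 3600 s/hour = 5.44 hours.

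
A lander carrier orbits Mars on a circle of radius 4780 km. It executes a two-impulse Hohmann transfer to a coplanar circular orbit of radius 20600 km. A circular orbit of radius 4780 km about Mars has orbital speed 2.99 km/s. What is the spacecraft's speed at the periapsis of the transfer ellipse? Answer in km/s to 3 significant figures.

From the circular-orbit relation v² = μ/r at r = 4780 km: μ = v²r = (2.99)² × 4780 = 42733.7 km³/s².
Transfer-ellipse semi-major axis a_t = (r₁ + r₂)/2 = (4780 + 20600)/2 = 12690 km.
The periapsis of the transfer ellipse is at r = 4780 km.
Applying v² = μ(2/r − 1/a_t): v = 3.810 km/s.

v = 3.81 km/s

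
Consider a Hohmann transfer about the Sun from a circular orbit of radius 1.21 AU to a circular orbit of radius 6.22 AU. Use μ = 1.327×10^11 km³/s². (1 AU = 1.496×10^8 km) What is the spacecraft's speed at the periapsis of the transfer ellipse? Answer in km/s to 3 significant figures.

In km: r₁ = 1.21 × 1.496×10^8 = 1.81016×10^8 km; r₂ = 6.22 × 1.496×10^8 = 9.30512×10^8 km.
Semi-major axis of the transfer orbit: a_t = (1.81016×10^8 + 9.30512×10^8)/2 = 5.55764×10^8 km.
The periapsis of the transfer ellipse is at r = 1.81016×10^8 km.
Vis-viva: v = √[μ(2/r − 1/a_t)] = √[1.327×10^11 × (2/1.81016×10^8 − 1/5.55764×10^8)] = 35.03 km/s.

v = 35.0 km/s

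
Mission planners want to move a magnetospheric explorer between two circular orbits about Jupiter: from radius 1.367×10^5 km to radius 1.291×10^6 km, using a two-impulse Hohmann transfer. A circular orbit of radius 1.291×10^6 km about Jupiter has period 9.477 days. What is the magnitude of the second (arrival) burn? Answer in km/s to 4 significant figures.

Δv₂ = 5.571 km/s

From Kepler's third law T² = 4π²r³/μ at r = 1.291×10^6 km, T = 9.477 days = 9.477 × 86400 s = 8.188128×10^5 s: μ = 4π²r³/T² = 1.26698×10^8 km³/s².
The Hohmann ellipse has a_t = (r₁ + r₂)/2 = 7.1385×10^5 km.
On the circular orbit at r = 1.291×10^6 km, v_c = √(μ/r) = 9.9065 km/s.
Vis-viva on the transfer ellipse at r = 1.291×10^6 km gives v_t = √[μ(2/r − 1/a_t)] = 4.3351 km/s.
Δv₂ = |v_t − v_c| = |4.3351 − 9.9065| = 5.571 km/s.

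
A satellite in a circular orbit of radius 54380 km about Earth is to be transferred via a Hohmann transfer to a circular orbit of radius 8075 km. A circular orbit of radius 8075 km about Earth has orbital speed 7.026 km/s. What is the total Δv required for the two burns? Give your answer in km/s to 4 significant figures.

Δv = 3.576 km/s

From the circular-orbit relation v² = μ/r at r = 8075 km: μ = v²r = (7.026)² × 8075 = 3.98620×10^5 km³/s².
Semi-major axis of the transfer orbit: a_t = (54380 + 8075)/2 = 31227.5 km.
At r₁ the circular-orbit speed is v₁ = √(μ/r₁) = 2.70745 km/s.
Transfer-orbit speed at r₁ (v² = μ(2/r − 1/a)): v_a = √[μ(2/r₁ − 1/a_t)] = 1.37677 km/s.
First burn Δv₁ = |v_a − v₁| = 1.3307 km/s.
At r₂, v₂ = √(μ/r₂) = 7.0260 km/s.
Transfer-orbit speed at r₂: v_p = √[μ(2/r₂ − 1/a_t)] = 9.2717 km/s.
Second burn Δv₂ = |v₂ − v_p| = 2.2457 km/s.
Total Δv = Δv₁ + Δv₂ = 3.576 km/s.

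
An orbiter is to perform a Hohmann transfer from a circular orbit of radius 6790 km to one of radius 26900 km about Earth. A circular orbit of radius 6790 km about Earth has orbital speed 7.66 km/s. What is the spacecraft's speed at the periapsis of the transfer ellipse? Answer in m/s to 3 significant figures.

v = 9680 m/s

From the circular-orbit relation v² = μ/r at r = 6790 km: μ = v²r = (7.66)² × 6790 = 3.98407×10^5 km³/s².
Transfer-ellipse semi-major axis a_t = (r₁ + r₂)/2 = (6790 + 26900)/2 = 16845 km.
At periapsis, r = 6790 km.
Vis-viva: v = √[μ(2/r − 1/a_t)] = √[3.98407×10^5 × (2/6790 − 1/16845)] = 9.680 km/s.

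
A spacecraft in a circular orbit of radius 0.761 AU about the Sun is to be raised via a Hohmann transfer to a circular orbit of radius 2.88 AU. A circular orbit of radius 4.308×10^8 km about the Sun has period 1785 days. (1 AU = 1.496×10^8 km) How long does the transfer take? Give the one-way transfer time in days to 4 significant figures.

From Kepler's third law T² = 4π²r³/μ at r = 4.308×10^8 km, T = 1785 days = 1785 × 86400 s = 1.54224×10^8 s: μ = 4π²r³/T² = 1.32704×10^11 km³/s².
In km: r₁ = 0.761 × 1.496×10^8 = 1.138456×10^8 km; r₂ = 2.88 × 1.496×10^8 = 4.30848×10^8 km.
Transfer-ellipse semi-major axis a_t = (r₁ + r₂)/2 = (1.138456×10^8 + 4.30848×10^8)/2 = 2.723468×10^8 km.
By Kepler's third law the transfer-orbit period is T = 2π√(a_t³/μ), so t = T/2 = 3.876×10^7 s.
Converting: 3.876×10^7 s ÷ 86400 s/day = 448.6 days.

t = 448.6 days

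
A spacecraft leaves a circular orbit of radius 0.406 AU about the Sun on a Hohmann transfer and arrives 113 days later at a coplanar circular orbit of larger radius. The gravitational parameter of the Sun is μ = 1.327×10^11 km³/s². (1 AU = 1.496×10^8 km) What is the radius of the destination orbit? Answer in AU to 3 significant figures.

r₂ = 1.05 AU

In km: r₁ = 0.406 × 1.496×10^8 = 6.07376×10^7 km.
Transfer time t = 113 days = 9.7632×10^6 s, and t = π√(a_t³/μ).
So a_t = (μ t²/π²)^(1/3) = (1.327×10^11 × (9.7632×10^6)² / π²)^(1/3) = 1.0862×10^8 km.
Since a_t = (r₁ + r₂)/2, r₂ = 2a_t − r₁ = 2×1.0862×10^8 − 6.07376×10^7 = 1.565024×10^8 km.
In AU: r₂ = 1.565024×10^8 / 1.496×10^8 = 1.05 AU.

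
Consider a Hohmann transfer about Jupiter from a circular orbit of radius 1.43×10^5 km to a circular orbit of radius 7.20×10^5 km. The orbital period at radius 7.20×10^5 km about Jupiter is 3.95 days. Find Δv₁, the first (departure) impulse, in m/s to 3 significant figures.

Δv₁ = 8680 m/s

From Kepler's third law T² = 4π²r³/μ at r = 7.20×10^5 km, T = 3.95 days = 3.95 × 86400 s = 3.4128×10^5 s: μ = 4π²r³/T² = 1.26513×10^8 km³/s².
The Hohmann ellipse has a_t = (r₁ + r₂)/2 = 4.315×10^5 km.
On the circular orbit at r = 1.430×10^5 km, v_c = √(μ/r) = 29.744 km/s.
Vis-viva on the transfer ellipse at r = 1.430×10^5 km gives v_t = √[μ(2/r − 1/a_t)] = 38.422 km/s.
Δv₁ = |v_t − v_c| = |38.422 − 29.744| = 8.678 km/s.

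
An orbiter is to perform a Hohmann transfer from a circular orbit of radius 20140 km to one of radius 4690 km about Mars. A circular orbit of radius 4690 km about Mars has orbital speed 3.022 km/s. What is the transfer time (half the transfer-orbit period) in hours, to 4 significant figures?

t = 5.833 hours

From the circular-orbit relation v² = μ/r at r = 4690 km: μ = v²r = (3.022)² × 4690 = 42831.3 km³/s².
Transfer-ellipse semi-major axis a_t = (r₁ + r₂)/2 = (20140 + 4690)/2 = 12415 km.
Transfer time t = π√(a_t³/μ) = π√((12415)³ / 42831.3) = 21000 s.
Converting: 21000 s ÷ 3600 s/hour = 5.833 hours.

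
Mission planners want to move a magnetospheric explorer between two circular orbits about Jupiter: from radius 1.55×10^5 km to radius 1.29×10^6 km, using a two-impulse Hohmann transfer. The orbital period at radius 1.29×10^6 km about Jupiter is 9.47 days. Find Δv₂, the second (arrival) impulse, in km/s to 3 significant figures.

Δv₂ = 5.32 km/s

From Kepler's third law T² = 4π²r³/μ at r = 1.29×10^6 km, T = 9.47 days = 9.47 × 86400 s = 8.18208×10^5 s: μ = 4π²r³/T² = 1.26591×10^8 km³/s².
The Hohmann ellipse has a_t = (r₁ + r₂)/2 = 7.225×10^5 km.
On the circular orbit at r = 1.290×10^6 km, v_c = √(μ/r) = 9.906 km/s.
Transfer-orbit speed at the same r (vis-viva, a = a_t): v_t = √[μ(2/r − 1/a_t)] = 4.588 km/s.
Δv₂ = |v_t − v_c| = |4.588 − 9.906| = 5.318 km/s.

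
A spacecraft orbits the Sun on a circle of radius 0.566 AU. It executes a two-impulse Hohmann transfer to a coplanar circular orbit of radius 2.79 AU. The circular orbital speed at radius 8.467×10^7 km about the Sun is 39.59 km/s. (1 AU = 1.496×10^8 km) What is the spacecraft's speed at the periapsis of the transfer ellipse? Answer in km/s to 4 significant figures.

v = 51.05 km/s

From the circular-orbit relation v² = μ/r at r = 8.467×10^7 km: μ = v²r = (39.59)² × 8.467×10^7 = 1.32709×10^11 km³/s².
In km: r₁ = 0.566 × 1.496×10^8 = 8.46736×10^7 km; r₂ = 2.79 × 1.496×10^8 = 4.17384×10^8 km.
Semi-major axis of the transfer orbit: a_t = (8.46736×10^7 + 4.17384×10^8)/2 = 2.510288×10^8 km.
At periapsis, r = 8.46736×10^7 km.
From the vis-viva equation, v = √[μ(2/r − 1/a_t)] = 51.05 km/s.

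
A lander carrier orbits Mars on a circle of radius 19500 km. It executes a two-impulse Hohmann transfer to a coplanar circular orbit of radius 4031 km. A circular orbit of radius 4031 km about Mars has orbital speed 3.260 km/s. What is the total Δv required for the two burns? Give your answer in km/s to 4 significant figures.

From the circular-orbit relation v² = μ/r at r = 4031 km: μ = v²r = (3.260)² × 4031 = 42839.9 km³/s².
Transfer-ellipse semi-major axis a_t = (r₁ + r₂)/2 = (19500 + 4031)/2 = 11765.5 km.
Circular speed at r₁: v₁ = √(μ/r₁) = √(42839.9/19500) = 1.4822 km/s.
Transfer-orbit speed at r₁ (vis-viva): v_a = √[μ(2/r₁ − 1/a_t)] = 0.86758 km/s.
First burn Δv₁ = |v_a − v₁| = 0.61462 km/s.
At r₂, v₂ = √(μ/r₂) = 3.26000 km/s.
Transfer-orbit speed at r₂: v_p = √[μ(2/r₂ − 1/a_t)] = 4.19691 km/s.
Second burn Δv₂ = |v₂ − v_p| = 0.93691 km/s.
Total Δv = Δv₁ + Δv₂ = 1.552 km/s.

Δv = 1.552 km/s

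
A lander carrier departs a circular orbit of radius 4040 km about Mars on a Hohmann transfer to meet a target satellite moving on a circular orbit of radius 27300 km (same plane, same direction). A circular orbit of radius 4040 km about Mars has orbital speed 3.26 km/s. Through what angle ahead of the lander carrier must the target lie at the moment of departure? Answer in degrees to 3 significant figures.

φ = 102°

From the circular-orbit relation v² = μ/r at r = 4040 km: μ = v²r = (3.26)² × 4040 = 42935.5 km³/s².
The Hohmann ellipse has a_t = (r₁ + r₂)/2 = 15670 km.
Transfer time t = π√(a_t³/μ) = 29740 s.
The target's mean motion on its circular orbit is ω₂ = √(μ/r₂³) = 4.5937×10^-5 rad/s.
Angle swept by the target during transfer: ω₂·t = 1.3662 rad = 78.28°.
The lander carrier traverses 180° on the transfer ellipse, so the target must lead by 180° − 78.28° = 102°.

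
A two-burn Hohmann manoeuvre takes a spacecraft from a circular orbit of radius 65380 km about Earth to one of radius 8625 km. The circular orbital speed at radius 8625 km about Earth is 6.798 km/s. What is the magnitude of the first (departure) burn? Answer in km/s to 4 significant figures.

Δv₁ = 1.277 km/s

From the circular-orbit relation v² = μ/r at r = 8625 km: μ = v²r = (6.798)² × 8625 = 3.98585×10^5 km³/s².
Transfer-ellipse semi-major axis a_t = (r₁ + r₂)/2 = (65380 + 8625)/2 = 37002.5 km.
On the circular orbit at r = 65380 km, v_c = √(μ/r) = 2.469 km/s.
Transfer-orbit speed at the same r (vis-viva, a = a_t): v_t = √[μ(2/r − 1/a_t)] = 1.192 km/s.
Δv₁ = |v_t − v_c| = |1.192 − 2.469| = 1.277 km/s.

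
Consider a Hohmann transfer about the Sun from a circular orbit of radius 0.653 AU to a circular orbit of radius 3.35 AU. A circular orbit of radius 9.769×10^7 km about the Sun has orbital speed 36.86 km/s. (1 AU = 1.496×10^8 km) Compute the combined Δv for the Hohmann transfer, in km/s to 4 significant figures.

Δv = 17.81 km/s

From the circular-orbit relation v² = μ/r at r = 9.769×10^7 km: μ = v²r = (36.86)² × 9.769×10^7 = 1.32727×10^11 km³/s².
In km: r₁ = 0.653 × 1.496×10^8 = 9.76888×10^7 km; r₂ = 3.35 × 1.496×10^8 = 5.0116×10^8 km.
Transfer-ellipse semi-major axis a_t = (r₁ + r₂)/2 = (9.76888×10^7 + 5.0116×10^8)/2 = 2.994244×10^8 km.
At r₁ the circular-orbit speed is v₁ = √(μ/r₁) = 36.86 km/s.
Transfer-orbit speed at r₁ (vis-viva equation): v_p = √[μ(2/r₁ − 1/a_t)] = 47.69 km/s.
First burn Δv₁ = |v_p − v₁| = 10.83 km/s.
Circular speed at r₂: v₂ = √(μ/r₂) = 16.2739 km/s.
Transfer-orbit speed at r₂: v_a = √[μ(2/r₂ − 1/a_t)] = 9.29546 km/s.
Second burn Δv₂ = |v₂ − v_a| = 6.978 km/s.
Total Δv = Δv₁ + Δv₂ = 17.81 km/s.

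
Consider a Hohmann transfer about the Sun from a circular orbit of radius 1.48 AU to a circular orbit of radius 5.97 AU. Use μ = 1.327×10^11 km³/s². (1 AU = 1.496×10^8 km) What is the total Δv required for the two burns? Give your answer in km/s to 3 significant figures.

In km: r₁ = 1.48 × 1.496×10^8 = 2.21408×10^8 km; r₂ = 5.97 × 1.496×10^8 = 8.93112×10^8 km.
Transfer-ellipse semi-major axis a_t = (r₁ + r₂)/2 = (2.21408×10^8 + 8.93112×10^8)/2 = 5.5726×10^8 km.
At r₁ the circular-orbit speed is v₁ = √(μ/r₁) = 24.482 km/s.
Transfer-orbit speed at r₁ (v² = μ(2/r − 1/a)): v_p = √[μ(2/r₁ − 1/a_t)] = 30.993 km/s.
First burn Δv₁ = |v_p − v₁| = 6.511 km/s.
At r₂, v₂ = √(μ/r₂) = 12.189 km/s.
Transfer-orbit speed at r₂: v_a = √[μ(2/r₂ − 1/a_t)] = 7.6833 km/s.
Second burn Δv₂ = |v₂ − v_a| = 4.506 km/s.
Δv = Δv₁ + Δv₂ = 6.511 + 4.506 = 11.02 km/s.

Δv = 11.0 km/s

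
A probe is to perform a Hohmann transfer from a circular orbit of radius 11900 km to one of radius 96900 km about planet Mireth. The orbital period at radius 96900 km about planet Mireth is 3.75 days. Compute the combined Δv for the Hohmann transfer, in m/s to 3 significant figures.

Δv = 2790 m/s

From Kepler's third law T² = 4π²r³/μ at r = 96900 km, T = 3.75 days = 3.75 × 86400 s = 3.240×10^5 s: μ = 4π²r³/T² = 3.42169×10^5 km³/s².
The Hohmann ellipse has a_t = (r₁ + r₂)/2 = 54400 km.
Circular speed at r₁: v₁ = √(μ/r₁) = √(3.42169×10^5/11900) = 5.3622 km/s.
On the transfer ellipse at r₁, vis-viva equation gives v_p = √[μ(2/r₁ − 1/a_t)] = 7.1566 km/s.
First burn Δv₁ = |v_p − v₁| = 1.7944 km/s.
Circular speed at r₂: v₂ = √(μ/r₂) = 1.87914 km/s.
Transfer-orbit speed at r₂: v_a = √[μ(2/r₂ − 1/a_t)] = 0.878886 km/s.
Second burn Δv₂ = |v₂ − v_a| = 1.0003 km/s.
Δv = Δv₁ + Δv₂ = 1.7944 + 1.0003 = 2.795 km/s.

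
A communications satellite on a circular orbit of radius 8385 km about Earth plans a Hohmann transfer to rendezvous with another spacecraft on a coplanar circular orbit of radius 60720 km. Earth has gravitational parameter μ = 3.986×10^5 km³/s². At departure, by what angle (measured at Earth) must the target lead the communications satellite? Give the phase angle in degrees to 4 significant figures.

φ = 102.7°

The Hohmann ellipse has a_t = (r₁ + r₂)/2 = 34552.5 km.
The half-period of the transfer ellipse is t = π√(a_t³/μ) = 31960 s.
Target angular speed ω₂ = √(μ/r₂³) = 4.2196×10^-5 rad/s.
Angle swept by the target during transfer: ω₂·t = 1.3486 rad = 77.27°.
Arrival is 180° from departure on the ellipse, so φ = 180° − 77.27° = 102.7°.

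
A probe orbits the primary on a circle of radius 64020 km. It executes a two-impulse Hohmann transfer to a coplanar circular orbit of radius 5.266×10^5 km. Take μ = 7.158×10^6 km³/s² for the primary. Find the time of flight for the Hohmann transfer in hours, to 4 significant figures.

t = 52.34 hours

Transfer-ellipse semi-major axis a_t = (r₁ + r₂)/2 = (64020 + 5.266×10^5)/2 = 2.9531×10^5 km.
Transfer time t = π√(a_t³/μ) = π√((2.9531×10^5)³ / 7.158×10^6) = 1.8844×10^5 s.
Converting: 1.8844×10^5 s ÷ 3600 s/hour = 52.34 hours.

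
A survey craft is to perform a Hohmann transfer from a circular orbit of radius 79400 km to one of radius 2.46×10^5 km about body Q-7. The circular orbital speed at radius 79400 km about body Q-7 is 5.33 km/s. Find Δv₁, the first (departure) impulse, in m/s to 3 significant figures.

Δv₁ = 1220 m/s

From the circular-orbit relation v² = μ/r at r = 79400 km: μ = v²r = (5.33)² × 79400 = 2.25567×10^6 km³/s².
Transfer-ellipse semi-major axis a_t = (r₁ + r₂)/2 = (79400 + 2.460×10^5)/2 = 1.627×10^5 km.
On the circular orbit at r = 79400 km, v_c = √(μ/r) = 5.330 km/s.
Transfer-orbit speed at the same r (vis-viva, a = a_t): v_t = √[μ(2/r − 1/a_t)] = 6.554 km/s.
Δv₁ = |v_t − v_c| = |6.554 − 5.330| = 1.224 km/s.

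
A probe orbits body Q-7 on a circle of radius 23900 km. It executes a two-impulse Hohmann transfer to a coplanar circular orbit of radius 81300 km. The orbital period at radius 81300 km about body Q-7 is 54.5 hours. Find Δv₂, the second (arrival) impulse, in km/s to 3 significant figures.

From Kepler's third law T² = 4π²r³/μ at r = 81300 km, T = 54.5 hours = 54.5 × 3600 s = 1.962×10^5 s: μ = 4π²r³/T² = 5.51104×10^5 km³/s².
The Hohmann ellipse has a_t = (r₁ + r₂)/2 = 52600 km.
On the circular orbit at r = 81300 km, v_c = √(μ/r) = 2.6036 km/s.
Vis-viva on the transfer ellipse at r = 81300 km gives v_t = √[μ(2/r − 1/a_t)] = 1.7550 km/s.
Δv₂ = |v_t − v_c| = |1.7550 − 2.6036| = 0.8486 km/s.

Δv₂ = 0.849 km/s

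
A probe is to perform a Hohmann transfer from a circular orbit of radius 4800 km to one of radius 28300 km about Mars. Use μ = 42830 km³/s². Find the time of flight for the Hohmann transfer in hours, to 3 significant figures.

t = 8.98 hours

Transfer-ellipse semi-major axis a_t = (r₁ + r₂)/2 = (4800 + 28300)/2 = 16550 km.
By Kepler's third law the transfer-orbit period is T = 2π√(a_t³/μ), so t = T/2 = 32320 s.
Converting: 32320 s ÷ 3600 s/hour = 8.98 hours.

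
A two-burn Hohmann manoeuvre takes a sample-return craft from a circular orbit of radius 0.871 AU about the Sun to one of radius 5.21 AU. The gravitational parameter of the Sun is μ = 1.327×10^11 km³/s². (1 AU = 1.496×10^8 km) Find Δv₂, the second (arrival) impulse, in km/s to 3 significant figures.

In km: r₁ = 0.871 × 1.496×10^8 = 1.303016×10^8 km; r₂ = 5.21 × 1.496×10^8 = 7.79416×10^8 km.
The Hohmann ellipse has a_t = (r₁ + r₂)/2 = 4.548588×10^8 km.
On the circular orbit at r = 7.79416×10^8 km, v_c = √(μ/r) = 13.048 km/s.
Transfer-orbit speed at the same r (vis-viva, a = a_t): v_t = √[μ(2/r − 1/a_t)] = 6.9837 km/s.
Δv₂ = |v_t − v_c| = |6.9837 − 13.048| = 6.064 km/s.

Δv₂ = 6.06 km/s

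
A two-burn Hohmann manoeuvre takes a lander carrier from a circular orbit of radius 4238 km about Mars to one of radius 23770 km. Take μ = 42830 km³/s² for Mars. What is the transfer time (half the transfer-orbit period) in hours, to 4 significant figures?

t = 6.988 hours

Semi-major axis of the transfer orbit: a_t = (4238 + 23770)/2 = 14004 km.
Half the transfer-orbit period gives t = π√(a_t³/μ) = 25157 s.
Converting: 25157 s ÷ 3600 s/hour = 6.988 hours.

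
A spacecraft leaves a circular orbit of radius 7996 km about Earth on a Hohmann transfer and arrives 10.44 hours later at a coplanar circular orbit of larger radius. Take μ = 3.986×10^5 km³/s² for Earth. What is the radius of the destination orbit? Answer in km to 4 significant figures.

Transfer time t = 10.44 hours = 37584 s, and t = π√(a_t³/μ).
So a_t = (μ t²/π²)^(1/3) = (3.986×10^5 × (37584)² / π²)^(1/3) = 38496 km.
Since a_t = (r₁ + r₂)/2, r₂ = 2a_t − r₁ = 2×38496 − 7996 = 68996 km.

r₂ = 69000 km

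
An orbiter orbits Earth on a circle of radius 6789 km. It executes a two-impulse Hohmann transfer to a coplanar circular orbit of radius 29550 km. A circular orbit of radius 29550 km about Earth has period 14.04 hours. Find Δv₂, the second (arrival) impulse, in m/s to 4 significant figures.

Δv₂ = 1428 m/s

From Kepler's third law T² = 4π²r³/μ at r = 29550 km, T = 14.04 hours = 14.04 × 3600 s = 50544 s: μ = 4π²r³/T² = 3.98743×10^5 km³/s².
Transfer-ellipse semi-major axis a_t = (r₁ + r₂)/2 = (6789 + 29550)/2 = 18169.5 km.
Circular speed at r = 29550 km: v_c = √(μ/r) = 3.673 km/s.
Vis-viva on the transfer ellipse at r = 29550 km gives v_t = √[μ(2/r − 1/a_t)] = 2.245 km/s.
Δv₂ = |v_t − v_c| = |2.245 − 3.673| = 1.428 km/s.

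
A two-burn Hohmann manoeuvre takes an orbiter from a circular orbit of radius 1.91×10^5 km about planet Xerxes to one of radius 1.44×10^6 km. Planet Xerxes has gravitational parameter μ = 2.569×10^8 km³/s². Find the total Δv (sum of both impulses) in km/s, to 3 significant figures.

Semi-major axis of the transfer orbit: a_t = (1.910×10^5 + 1.440×10^6)/2 = 8.155×10^5 km.
Circular speed at r₁: v₁ = √(μ/r₁) = √(2.569×10^8/1.910×10^5) = 36.67 km/s.
On the transfer ellipse at r₁, v² = μ(2/r − 1/a) gives v_p = √[μ(2/r₁ − 1/a_t)] = 48.73 km/s.
First burn Δv₁ = |v_p − v₁| = 12.06 km/s.
Circular speed at r₂: v₂ = √(μ/r₂) = 13.357 km/s.
Transfer-orbit speed at r₂: v_a = √[μ(2/r₂ − 1/a_t)] = 6.4641 km/s.
Second burn Δv₂ = |v₂ − v_a| = 6.893 km/s.
Δv = Δv₁ + Δv₂ = 12.06 + 6.893 = 18.95 km/s.

Δv = 19.0 km/s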